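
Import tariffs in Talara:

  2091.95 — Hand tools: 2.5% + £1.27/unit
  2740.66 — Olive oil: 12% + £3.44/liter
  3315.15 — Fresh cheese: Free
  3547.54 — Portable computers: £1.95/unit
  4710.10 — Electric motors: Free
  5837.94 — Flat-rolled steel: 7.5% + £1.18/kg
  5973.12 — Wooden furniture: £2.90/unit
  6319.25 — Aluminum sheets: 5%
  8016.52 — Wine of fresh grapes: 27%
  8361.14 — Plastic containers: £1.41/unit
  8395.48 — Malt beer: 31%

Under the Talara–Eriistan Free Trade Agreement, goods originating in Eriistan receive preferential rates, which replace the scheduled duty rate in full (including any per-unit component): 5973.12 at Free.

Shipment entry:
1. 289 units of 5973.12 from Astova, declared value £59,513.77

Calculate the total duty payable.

£838.10

Line 1 (5973.12, Astova, 289 units, £59,513.77):
Base rate for 5973.12 is £2.90/unit.
5973.12 has an FTA preferential rate, but origin Astova is not Eriistan; base rate stands.
Duty = 289 × £2.90 = £838.10.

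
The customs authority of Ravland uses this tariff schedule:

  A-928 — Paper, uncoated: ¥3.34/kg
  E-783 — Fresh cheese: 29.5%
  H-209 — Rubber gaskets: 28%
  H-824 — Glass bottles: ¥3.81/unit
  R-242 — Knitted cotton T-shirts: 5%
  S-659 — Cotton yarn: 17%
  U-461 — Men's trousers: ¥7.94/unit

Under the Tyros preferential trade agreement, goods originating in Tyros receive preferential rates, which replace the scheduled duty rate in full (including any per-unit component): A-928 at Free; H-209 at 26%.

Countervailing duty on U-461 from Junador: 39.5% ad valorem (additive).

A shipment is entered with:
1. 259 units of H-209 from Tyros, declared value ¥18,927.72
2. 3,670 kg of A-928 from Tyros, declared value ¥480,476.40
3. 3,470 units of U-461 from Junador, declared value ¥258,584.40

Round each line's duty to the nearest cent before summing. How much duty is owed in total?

¥134,613.85

Line 1 (H-209, Tyros, 259 units, ¥18,927.72):
Base rate for H-209 is 28%.
Origin Tyros qualifies under the Ravland–Tyros agreement and H-209 is covered: preferential rate 26% applies instead.
Duty = ¥18,927.72 × 26% = ¥4,921.21.
Line 2 (A-928, Tyros, 3,670 kg, ¥480,476.40):
Base rate for A-928 is ¥3.34/kg.
Origin Tyros qualifies under the Ravland–Tyros agreement and A-928 is covered: preferential rate Free applies instead.
Duty = ¥480,476.40 × 0% = ¥0.00.
Line 3 (U-461, Junador, 3,470 units, ¥258,584.40):
Base rate for U-461 is ¥7.94/unit.
Additional duty on U-461 from Junador: +39.5% ad valorem. Applied ad valorem rate = 39.5%.
Duty = ¥258,584.40 × 39.5% + 3,470 × ¥7.94 = ¥129,692.64.
Total = ¥4,921.21 + ¥0.00 + ¥129,692.64 = ¥134,613.85.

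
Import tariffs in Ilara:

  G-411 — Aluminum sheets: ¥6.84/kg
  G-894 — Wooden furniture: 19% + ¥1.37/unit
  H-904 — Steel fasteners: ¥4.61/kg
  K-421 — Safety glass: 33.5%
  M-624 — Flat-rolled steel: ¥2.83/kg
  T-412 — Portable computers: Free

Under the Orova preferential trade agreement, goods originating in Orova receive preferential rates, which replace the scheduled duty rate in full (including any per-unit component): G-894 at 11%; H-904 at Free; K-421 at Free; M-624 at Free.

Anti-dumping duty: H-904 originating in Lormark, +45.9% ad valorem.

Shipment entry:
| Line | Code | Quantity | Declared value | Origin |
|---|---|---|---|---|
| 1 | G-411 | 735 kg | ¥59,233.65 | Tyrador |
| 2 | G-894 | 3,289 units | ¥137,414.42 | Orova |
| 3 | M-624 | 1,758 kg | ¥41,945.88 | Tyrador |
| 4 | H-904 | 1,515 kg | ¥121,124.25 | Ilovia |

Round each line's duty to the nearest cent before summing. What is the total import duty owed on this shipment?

¥32,102.28

Line 1 (G-411, Tyrador, 735 kg, ¥59,233.65):
Base rate for G-411 is ¥6.84/kg.
Duty = 735 × ¥6.84 = ¥5,027.40.
Line 2 (G-894, Orova, 3,289 units, ¥137,414.42):
Base rate for G-894 is 19% + ¥1.37/unit.
Origin Orova qualifies under the Ilara–Orova agreement and G-894 is covered: preferential rate 11% applies instead.
Duty = ¥137,414.42 × 11% = ¥15,115.59.
Line 3 (M-624, Tyrador, 1,758 kg, ¥41,945.88):
Base rate for M-624 is ¥2.83/kg.
M-624 has an FTA preferential rate, but origin Tyrador is not Orova; base rate stands.
Duty = 1,758 × ¥2.83 = ¥4,975.14.
Line 4 (H-904, Ilovia, 1,515 kg, ¥121,124.25):
Base rate for H-904 is ¥4.61/kg.
H-904 has an FTA preferential rate, but origin Ilovia is not Orova; base rate stands.
The additional-duty order on H-904 targets Lormark, not Ilovia; it does not apply.
Duty = 1,515 × ¥4.61 = ¥6,984.15.
Total = ¥5,027.40 + ¥15,115.59 + ¥4,975.14 + ¥6,984.15 = ¥32,102.28.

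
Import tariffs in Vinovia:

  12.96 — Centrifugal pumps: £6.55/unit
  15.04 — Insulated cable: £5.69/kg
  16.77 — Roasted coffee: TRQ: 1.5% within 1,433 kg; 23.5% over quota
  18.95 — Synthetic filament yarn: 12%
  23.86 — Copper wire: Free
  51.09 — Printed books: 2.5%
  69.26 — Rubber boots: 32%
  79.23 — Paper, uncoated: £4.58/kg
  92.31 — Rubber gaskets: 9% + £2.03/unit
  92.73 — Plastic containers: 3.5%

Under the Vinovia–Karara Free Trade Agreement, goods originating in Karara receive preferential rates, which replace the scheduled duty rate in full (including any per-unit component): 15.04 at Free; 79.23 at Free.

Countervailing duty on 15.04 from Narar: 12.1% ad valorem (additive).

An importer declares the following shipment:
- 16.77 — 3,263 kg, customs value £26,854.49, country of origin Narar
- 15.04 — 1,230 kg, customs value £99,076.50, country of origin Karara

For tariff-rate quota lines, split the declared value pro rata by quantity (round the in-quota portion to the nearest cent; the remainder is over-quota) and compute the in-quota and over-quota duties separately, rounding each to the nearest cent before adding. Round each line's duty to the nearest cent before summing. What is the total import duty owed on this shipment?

£3,716.21

Line 1 (16.77, Narar, 3,263 kg, £26,854.49):
Code 16.77 is under a tariff-rate quota (threshold 1,433 kg). In-quota: 1,433 kg at 1.5%; over-quota: 1,830 kg at 23.5%.
Pro-rata value split: in-quota = £26,854.49 × 1,433/3,263 = £11,793.59; over-quota = £26,854.49 − £11,793.59 = £15,060.90.
In-quota duty = £11,793.59 × 1.5% = £176.90. Over-quota duty = £15,060.90 × 23.5% = £3,539.31.
Line duty = £176.90 + £3,539.31 = £3,716.21.
Line 2 (15.04, Karara, 1,230 kg, £99,076.50):
Base rate for 15.04 is £5.69/kg.
Origin Karara qualifies under the Vinovia–Karara agreement and 15.04 is covered: preferential rate Free applies instead.
The additional-duty order on 15.04 targets Narar, not Karara; it does not apply.
Duty = £99,076.50 × 0% = £0.00.
Total = £3,716.21 + £0.00 = £3,716.21.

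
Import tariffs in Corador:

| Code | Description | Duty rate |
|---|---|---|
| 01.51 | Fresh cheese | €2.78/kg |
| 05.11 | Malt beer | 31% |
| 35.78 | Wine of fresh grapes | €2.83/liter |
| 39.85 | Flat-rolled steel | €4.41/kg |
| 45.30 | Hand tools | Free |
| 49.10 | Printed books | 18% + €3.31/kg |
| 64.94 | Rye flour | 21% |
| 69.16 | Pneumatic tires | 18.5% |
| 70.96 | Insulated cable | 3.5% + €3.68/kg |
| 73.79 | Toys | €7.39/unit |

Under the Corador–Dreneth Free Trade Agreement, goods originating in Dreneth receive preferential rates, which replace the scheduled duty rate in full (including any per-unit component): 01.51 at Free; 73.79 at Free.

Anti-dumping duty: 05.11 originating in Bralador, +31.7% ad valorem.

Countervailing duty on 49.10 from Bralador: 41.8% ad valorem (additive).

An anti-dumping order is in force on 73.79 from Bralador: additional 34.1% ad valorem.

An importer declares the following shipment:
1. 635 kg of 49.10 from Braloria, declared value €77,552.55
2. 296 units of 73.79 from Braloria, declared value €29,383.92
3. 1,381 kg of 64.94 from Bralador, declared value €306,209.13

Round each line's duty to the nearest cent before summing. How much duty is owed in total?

€82,552.67

Line 1 (49.10, Braloria, 635 kg, €77,552.55):
Base rate for 49.10 is 18% + €3.31/kg.
The additional-duty order on 49.10 targets Bralador, not Braloria; it does not apply.
Duty = €77,552.55 × 18% + 635 × €3.31 = €16,061.31.
Line 2 (73.79, Braloria, 296 units, €29,383.92):
Base rate for 73.79 is €7.39/unit.
73.79 has an FTA preferential rate, but origin Braloria is not Dreneth; base rate stands.
The additional-duty order on 73.79 targets Bralador, not Braloria; it does not apply.
Duty = 296 × €7.39 = €2,187.44.
Line 3 (64.94, Bralador, 1,381 kg, €306,209.13):
Base rate for 64.94 is 21%.
Duty = €306,209.13 × 21% = €64,303.92.
Total = €16,061.31 + €2,187.44 + €64,303.92 = €82,552.67.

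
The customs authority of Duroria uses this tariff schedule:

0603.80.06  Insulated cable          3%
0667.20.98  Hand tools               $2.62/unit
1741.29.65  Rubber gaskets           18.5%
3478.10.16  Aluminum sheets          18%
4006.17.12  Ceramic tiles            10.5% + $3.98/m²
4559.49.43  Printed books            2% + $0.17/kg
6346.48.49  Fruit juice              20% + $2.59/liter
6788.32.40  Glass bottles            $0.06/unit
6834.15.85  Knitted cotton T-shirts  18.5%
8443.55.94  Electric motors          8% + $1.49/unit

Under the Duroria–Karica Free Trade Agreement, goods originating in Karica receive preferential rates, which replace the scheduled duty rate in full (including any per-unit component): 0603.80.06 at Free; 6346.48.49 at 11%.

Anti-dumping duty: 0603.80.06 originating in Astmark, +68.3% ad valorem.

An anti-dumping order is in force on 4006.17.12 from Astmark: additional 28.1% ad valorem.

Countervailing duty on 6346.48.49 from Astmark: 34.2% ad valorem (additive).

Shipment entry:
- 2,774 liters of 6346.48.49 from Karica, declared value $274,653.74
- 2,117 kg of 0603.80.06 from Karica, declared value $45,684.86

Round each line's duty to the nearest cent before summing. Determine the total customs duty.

$30,211.91

Line 1 (6346.48.49, Karica, 2,774 liters, $274,653.74):
Base rate for 6346.48.49 is 20% + $2.59/liter.
Origin Karica qualifies under the Duroria–Karica agreement and 6346.48.49 is covered: preferential rate 11% applies instead.
The additional-duty order on 6346.48.49 targets Astmark, not Karica; it does not apply.
Duty = $274,653.74 × 11% = $30,211.91.
Line 2 (0603.80.06, Karica, 2,117 kg, $45,684.86):
Base rate for 0603.80.06 is 3%.
Origin Karica qualifies under the Duroria–Karica agreement and 0603.80.06 is covered: preferential rate Free applies instead.
The additional-duty order on 0603.80.06 targets Astmark, not Karica; it does not apply.
Duty = $45,684.86 × 0% = $0.00.
Total = $30,211.91 + $0.00 = $30,211.91.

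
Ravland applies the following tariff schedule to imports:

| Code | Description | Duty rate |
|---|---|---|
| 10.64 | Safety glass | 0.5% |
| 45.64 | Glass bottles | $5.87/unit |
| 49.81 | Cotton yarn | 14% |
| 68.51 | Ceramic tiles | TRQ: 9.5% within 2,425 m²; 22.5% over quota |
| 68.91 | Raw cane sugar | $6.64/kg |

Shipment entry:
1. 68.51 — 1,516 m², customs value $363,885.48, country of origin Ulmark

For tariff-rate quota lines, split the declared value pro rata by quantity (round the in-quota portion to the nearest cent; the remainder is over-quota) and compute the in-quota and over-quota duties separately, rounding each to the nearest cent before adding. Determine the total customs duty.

$34,569.12

Line 1 (68.51, Ulmark, 1,516 m², $363,885.48):
Code 68.51 is under a tariff-rate quota (threshold 2,425 m²). Quantity 1,516 m² is within the quota, so the in-quota rate 9.5% applies to the full value.
Duty = $363,885.48 × 9.5% = $34,569.12.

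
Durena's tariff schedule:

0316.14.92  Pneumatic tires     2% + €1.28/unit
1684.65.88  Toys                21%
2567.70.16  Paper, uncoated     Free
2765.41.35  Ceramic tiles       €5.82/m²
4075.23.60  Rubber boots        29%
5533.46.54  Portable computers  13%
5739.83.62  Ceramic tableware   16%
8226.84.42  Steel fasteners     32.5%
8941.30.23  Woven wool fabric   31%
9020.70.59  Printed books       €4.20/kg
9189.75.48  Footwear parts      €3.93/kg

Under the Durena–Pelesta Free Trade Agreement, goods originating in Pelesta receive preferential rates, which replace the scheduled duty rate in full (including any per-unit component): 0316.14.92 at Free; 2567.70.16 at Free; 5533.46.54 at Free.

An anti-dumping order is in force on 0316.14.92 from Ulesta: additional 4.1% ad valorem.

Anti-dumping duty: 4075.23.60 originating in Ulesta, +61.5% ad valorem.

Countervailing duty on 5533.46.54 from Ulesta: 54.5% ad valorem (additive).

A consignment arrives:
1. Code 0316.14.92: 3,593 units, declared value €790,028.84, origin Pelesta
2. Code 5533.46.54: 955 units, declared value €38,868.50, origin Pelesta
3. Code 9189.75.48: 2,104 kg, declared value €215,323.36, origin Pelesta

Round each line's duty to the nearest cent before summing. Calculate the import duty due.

€8,268.72

Line 1 (0316.14.92, Pelesta, 3,593 units, €790,028.84):
Base rate for 0316.14.92 is 2% + €1.28/unit.
Origin Pelesta qualifies under the Durena–Pelesta agreement and 0316.14.92 is covered: preferential rate Free applies instead.
The additional-duty order on 0316.14.92 targets Ulesta, not Pelesta; it does not apply.
Duty = €790,028.84 × 0% = €0.00.
Line 2 (5533.46.54, Pelesta, 955 units, €38,868.50):
Base rate for 5533.46.54 is 13%.
Origin Pelesta qualifies under the Durena–Pelesta agreement and 5533.46.54 is covered: preferential rate Free applies instead.
The additional-duty order on 5533.46.54 targets Ulesta, not Pelesta; it does not apply.
Duty = €38,868.50 × 0% = €0.00.
Line 3 (9189.75.48, Pelesta, 2,104 kg, €215,323.36):
Base rate for 9189.75.48 is €3.93/kg.
Origin Pelesta is the FTA partner but 9189.75.48 is not on the preference list; base rate stands.
Duty = 2,104 × €3.93 = €8,268.72.
Total = €0.00 + €0.00 + €8,268.72 = €8,268.72.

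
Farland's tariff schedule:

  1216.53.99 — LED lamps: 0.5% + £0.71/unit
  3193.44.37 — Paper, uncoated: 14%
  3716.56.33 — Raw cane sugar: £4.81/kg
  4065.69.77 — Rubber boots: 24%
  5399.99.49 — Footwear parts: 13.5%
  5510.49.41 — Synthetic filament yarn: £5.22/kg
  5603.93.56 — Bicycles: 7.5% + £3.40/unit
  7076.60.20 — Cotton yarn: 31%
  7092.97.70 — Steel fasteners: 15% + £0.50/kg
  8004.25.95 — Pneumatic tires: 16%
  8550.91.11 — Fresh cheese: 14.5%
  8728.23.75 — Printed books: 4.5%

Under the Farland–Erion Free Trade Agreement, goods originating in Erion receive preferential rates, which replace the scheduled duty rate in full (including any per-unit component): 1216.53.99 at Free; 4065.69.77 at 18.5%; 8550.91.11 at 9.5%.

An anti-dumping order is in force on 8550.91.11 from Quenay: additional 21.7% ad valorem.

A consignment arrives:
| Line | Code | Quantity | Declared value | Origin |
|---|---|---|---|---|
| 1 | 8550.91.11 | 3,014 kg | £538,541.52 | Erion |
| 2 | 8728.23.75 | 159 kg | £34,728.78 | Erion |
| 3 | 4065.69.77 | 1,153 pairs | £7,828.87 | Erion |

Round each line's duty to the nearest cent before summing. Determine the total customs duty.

Line 1 (8550.91.11, Erion, 3,014 kg, £538,541.52):
Base rate for 8550.91.11 is 14.5%.
Origin Erion qualifies under the Farland–Erion agreement and 8550.91.11 is covered: preferential rate 9.5% applies instead.
The additional-duty order on 8550.91.11 targets Quenay, not Erion; it does not apply.
Duty = £538,541.52 × 9.5% = £51,161.44.
Line 2 (8728.23.75, Erion, 159 kg, £34,728.78):
Base rate for 8728.23.75 is 4.5%.
Origin Erion is the FTA partner but 8728.23.75 is not on the preference list; base rate stands.
Duty = £34,728.78 × 4.5% = £1,562.80.
Line 3 (4065.69.77, Erion, 1,153 pairs, £7,828.87):
Base rate for 4065.69.77 is 24%.
Origin Erion qualifies under the Farland–Erion agreement and 4065.69.77 is covered: preferential rate 18.5% applies instead.
Duty = £7,828.87 × 18.5% = £1,448.34.
Total = £51,161.44 + £1,562.80 + £1,448.34 = £54,172.58.

£54,172.58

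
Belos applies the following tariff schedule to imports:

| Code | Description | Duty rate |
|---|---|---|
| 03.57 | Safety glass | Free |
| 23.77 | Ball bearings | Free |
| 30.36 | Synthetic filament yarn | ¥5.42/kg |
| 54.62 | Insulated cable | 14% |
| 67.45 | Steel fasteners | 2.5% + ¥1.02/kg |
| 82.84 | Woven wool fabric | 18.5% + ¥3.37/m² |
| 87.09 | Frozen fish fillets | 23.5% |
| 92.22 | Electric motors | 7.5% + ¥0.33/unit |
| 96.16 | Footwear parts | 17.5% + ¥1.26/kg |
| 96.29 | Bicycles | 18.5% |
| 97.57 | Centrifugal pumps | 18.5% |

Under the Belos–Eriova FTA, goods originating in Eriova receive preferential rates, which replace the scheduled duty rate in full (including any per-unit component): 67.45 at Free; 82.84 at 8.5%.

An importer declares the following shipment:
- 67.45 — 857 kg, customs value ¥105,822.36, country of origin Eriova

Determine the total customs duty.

Line 1 (67.45, Eriova, 857 kg, ¥105,822.36):
Base rate for 67.45 is 2.5% + ¥1.02/kg.
Origin Eriova qualifies under the Belos–Eriova agreement and 67.45 is covered: preferential rate Free applies instead.
Duty = ¥105,822.36 × 0% = ¥0.00.

¥0.00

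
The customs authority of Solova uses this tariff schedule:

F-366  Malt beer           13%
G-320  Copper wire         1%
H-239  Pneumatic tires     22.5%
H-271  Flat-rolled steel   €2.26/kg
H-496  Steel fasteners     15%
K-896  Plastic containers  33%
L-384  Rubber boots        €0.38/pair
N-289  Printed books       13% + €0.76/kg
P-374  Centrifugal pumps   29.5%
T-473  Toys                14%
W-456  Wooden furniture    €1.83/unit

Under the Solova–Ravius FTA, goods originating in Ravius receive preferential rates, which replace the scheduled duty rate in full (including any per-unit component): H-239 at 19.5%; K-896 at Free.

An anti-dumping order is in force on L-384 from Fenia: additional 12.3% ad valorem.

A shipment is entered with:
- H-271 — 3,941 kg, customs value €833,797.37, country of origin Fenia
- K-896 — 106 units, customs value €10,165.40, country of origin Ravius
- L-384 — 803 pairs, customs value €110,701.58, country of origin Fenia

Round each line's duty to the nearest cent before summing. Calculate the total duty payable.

Line 1 (H-271, Fenia, 3,941 kg, €833,797.37):
Base rate for H-271 is €2.26/kg.
Duty = 3,941 × €2.26 = €8,906.66.
Line 2 (K-896, Ravius, 106 units, €10,165.40):
Base rate for K-896 is 33%.
Origin Ravius qualifies under the Solova–Ravius agreement and K-896 is covered: preferential rate Free applies instead.
Duty = €10,165.40 × 0% = €0.00.
Line 3 (L-384, Fenia, 803 pairs, €110,701.58):
Base rate for L-384 is €0.38/pair.
Additional duty on L-384 from Fenia: +12.3% ad valorem. Applied ad valorem rate = 12.3%.
Duty = €110,701.58 × 12.3% + 803 × €0.38 = €13,921.43.
Total = €8,906.66 + €0.00 + €13,921.43 = €22,828.09.

€22,828.09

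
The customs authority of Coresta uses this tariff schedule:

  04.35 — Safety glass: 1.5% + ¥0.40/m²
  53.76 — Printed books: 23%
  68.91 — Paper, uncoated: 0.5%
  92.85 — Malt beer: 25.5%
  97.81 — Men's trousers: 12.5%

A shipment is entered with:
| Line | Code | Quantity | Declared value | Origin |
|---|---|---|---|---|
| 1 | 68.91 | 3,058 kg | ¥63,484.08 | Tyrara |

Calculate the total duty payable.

¥317.42

Line 1 (68.91, Tyrara, 3,058 kg, ¥63,484.08):
Base rate for 68.91 is 0.5%.
Duty = ¥63,484.08 × 0.5% = ¥317.42.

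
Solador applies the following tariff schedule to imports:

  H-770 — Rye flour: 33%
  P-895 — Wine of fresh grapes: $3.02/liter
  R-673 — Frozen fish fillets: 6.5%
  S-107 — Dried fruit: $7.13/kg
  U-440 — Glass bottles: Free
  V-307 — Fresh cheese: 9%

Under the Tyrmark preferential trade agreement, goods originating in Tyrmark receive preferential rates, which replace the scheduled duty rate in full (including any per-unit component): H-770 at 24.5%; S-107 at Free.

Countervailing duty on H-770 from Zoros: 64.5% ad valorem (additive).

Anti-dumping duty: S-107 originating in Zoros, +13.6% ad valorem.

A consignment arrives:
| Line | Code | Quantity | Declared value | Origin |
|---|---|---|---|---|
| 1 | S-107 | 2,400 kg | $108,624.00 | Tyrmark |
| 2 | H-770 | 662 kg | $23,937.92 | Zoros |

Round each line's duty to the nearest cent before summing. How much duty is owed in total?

$23,339.47

Line 1 (S-107, Tyrmark, 2,400 kg, $108,624.00):
Base rate for S-107 is $7.13/kg.
Origin Tyrmark qualifies under the Solador–Tyrmark agreement and S-107 is covered: preferential rate Free applies instead.
The additional-duty order on S-107 targets Zoros, not Tyrmark; it does not apply.
Duty = $108,624.00 × 0% = $0.00.
Line 2 (H-770, Zoros, 662 kg, $23,937.92):
Base rate for H-770 is 33%.
H-770 has an FTA preferential rate, but origin Zoros is not Tyrmark; base rate stands.
Additional duty on H-770 from Zoros: +64.5%. Applied ad valorem rate: 33% + 64.5% = 97.5%.
Duty = $23,937.92 × 97.5% = $23,339.47.
Total = $0.00 + $23,339.47 = $23,339.47.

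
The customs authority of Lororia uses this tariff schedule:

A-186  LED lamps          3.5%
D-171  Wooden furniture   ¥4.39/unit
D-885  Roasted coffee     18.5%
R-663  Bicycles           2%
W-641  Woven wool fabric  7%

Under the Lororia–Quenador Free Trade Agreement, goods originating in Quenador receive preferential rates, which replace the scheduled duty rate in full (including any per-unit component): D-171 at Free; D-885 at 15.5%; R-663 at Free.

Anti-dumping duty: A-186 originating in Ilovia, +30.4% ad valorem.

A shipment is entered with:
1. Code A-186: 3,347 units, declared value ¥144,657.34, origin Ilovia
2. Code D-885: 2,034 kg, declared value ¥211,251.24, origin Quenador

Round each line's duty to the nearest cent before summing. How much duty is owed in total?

¥81,782.78

Line 1 (A-186, Ilovia, 3,347 units, ¥144,657.34):
Base rate for A-186 is 3.5%.
Additional duty on A-186 from Ilovia: +30.4%. Applied ad valorem rate: 3.5% + 30.4% = 33.9%.
Duty = ¥144,657.34 × 33.9% = ¥49,038.84.
Line 2 (D-885, Quenador, 2,034 kg, ¥211,251.24):
Base rate for D-885 is 18.5%.
Origin Quenador qualifies under the Lororia–Quenador agreement and D-885 is covered: preferential rate 15.5% applies instead.
Duty = ¥211,251.24 × 15.5% = ¥32,743.94.
Total = ¥49,038.84 + ¥32,743.94 = ¥81,782.78.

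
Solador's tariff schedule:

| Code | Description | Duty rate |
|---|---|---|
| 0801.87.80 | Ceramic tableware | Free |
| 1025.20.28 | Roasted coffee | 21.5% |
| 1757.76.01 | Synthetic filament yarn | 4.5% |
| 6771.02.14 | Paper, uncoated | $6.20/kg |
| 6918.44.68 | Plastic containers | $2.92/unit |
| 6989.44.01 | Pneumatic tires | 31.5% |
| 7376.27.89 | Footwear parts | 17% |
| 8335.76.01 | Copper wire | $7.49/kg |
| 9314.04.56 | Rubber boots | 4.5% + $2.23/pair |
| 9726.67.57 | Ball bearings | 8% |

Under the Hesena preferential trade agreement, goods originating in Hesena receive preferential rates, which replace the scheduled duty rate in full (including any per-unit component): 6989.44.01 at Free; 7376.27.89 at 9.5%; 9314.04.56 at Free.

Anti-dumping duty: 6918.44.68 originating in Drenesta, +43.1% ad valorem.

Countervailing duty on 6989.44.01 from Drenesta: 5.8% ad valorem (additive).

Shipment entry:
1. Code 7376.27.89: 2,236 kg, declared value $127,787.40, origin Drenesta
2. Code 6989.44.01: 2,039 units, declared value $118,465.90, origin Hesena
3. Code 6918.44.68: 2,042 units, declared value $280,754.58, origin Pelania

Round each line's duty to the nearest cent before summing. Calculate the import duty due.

Line 1 (7376.27.89, Drenesta, 2,236 kg, $127,787.40):
Base rate for 7376.27.89 is 17%.
7376.27.89 has an FTA preferential rate, but origin Drenesta is not Hesena; base rate stands.
Duty = $127,787.40 × 17% = $21,723.86.
Line 2 (6989.44.01, Hesena, 2,039 units, $118,465.90):
Base rate for 6989.44.01 is 31.5%.
Origin Hesena qualifies under the Solador–Hesena agreement and 6989.44.01 is covered: preferential rate Free applies instead.
The additional-duty order on 6989.44.01 targets Drenesta, not Hesena; it does not apply.
Duty = $118,465.90 × 0% = $0.00.
Line 3 (6918.44.68, Pelania, 2,042 units, $280,754.58):
Base rate for 6918.44.68 is $2.92/unit.
The additional-duty order on 6918.44.68 targets Drenesta, not Pelania; it does not apply.
Duty = 2,042 × $2.92 = $5,962.64.
Total = $21,723.86 + $0.00 + $5,962.64 = $27,686.50.

$27,686.50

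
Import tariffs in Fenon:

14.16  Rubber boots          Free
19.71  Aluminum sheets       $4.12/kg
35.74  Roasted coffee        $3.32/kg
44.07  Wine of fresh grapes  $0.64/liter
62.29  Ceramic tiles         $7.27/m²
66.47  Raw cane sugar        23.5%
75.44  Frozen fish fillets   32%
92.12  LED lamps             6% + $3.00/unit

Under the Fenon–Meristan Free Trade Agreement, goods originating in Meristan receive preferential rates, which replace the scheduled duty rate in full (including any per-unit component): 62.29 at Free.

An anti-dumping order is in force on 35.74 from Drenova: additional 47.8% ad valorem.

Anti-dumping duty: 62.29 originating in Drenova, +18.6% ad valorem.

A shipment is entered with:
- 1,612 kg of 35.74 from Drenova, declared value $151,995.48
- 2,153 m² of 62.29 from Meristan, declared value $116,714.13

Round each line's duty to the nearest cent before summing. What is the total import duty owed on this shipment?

$78,005.68

Line 1 (35.74, Drenova, 1,612 kg, $151,995.48):
Base rate for 35.74 is $3.32/kg.
Additional duty on 35.74 from Drenova: +47.8% ad valorem. Applied ad valorem rate = 47.8%.
Duty = $151,995.48 × 47.8% + 1,612 × $3.32 = $78,005.68.
Line 2 (62.29, Meristan, 2,153 m², $116,714.13):
Base rate for 62.29 is $7.27/m².
Origin Meristan qualifies under the Fenon–Meristan agreement and 62.29 is covered: preferential rate Free applies instead.
The additional-duty order on 62.29 targets Drenova, not Meristan; it does not apply.
Duty = $116,714.13 × 0% = $0.00.
Total = $78,005.68 + $0.00 = $78,005.68.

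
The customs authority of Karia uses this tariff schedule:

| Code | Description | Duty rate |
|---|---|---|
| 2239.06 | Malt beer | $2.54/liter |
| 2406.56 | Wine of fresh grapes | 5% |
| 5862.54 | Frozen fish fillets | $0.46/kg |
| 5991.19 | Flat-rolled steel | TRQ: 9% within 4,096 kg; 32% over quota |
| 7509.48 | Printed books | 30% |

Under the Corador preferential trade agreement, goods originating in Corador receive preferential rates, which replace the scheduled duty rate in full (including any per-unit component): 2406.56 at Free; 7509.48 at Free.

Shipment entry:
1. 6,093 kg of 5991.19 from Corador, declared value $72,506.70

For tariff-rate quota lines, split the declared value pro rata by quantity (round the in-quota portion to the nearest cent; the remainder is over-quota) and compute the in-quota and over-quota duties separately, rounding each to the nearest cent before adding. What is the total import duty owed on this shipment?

Line 1 (5991.19, Corador, 6,093 kg, $72,506.70):
Code 5991.19 is under a tariff-rate quota (threshold 4,096 kg). In-quota: 4,096 kg at 9%; over-quota: 1,997 kg at 32%.
Pro-rata value split: in-quota = $72,506.70 × 4,096/6,093 = $48,742.40; over-quota = $72,506.70 − $48,742.40 = $23,764.30.
In-quota duty = $48,742.40 × 9% = $4,386.82. Over-quota duty = $23,764.30 × 32% = $7,604.58.
Line duty = $4,386.82 + $7,604.58 = $11,991.40.

$11,991.40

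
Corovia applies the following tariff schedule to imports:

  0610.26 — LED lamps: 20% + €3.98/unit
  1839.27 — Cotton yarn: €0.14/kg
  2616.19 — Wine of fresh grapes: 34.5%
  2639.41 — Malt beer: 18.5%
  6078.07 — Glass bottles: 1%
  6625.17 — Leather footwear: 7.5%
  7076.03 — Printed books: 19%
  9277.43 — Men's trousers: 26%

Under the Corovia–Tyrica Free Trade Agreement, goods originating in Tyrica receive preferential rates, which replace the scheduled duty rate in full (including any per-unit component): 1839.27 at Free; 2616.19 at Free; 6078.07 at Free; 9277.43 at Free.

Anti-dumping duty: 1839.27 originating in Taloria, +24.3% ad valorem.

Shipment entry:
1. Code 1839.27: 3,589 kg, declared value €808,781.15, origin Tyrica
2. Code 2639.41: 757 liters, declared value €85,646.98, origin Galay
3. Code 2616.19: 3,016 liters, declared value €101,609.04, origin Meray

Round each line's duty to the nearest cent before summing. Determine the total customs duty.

Line 1 (1839.27, Tyrica, 3,589 kg, €808,781.15):
Base rate for 1839.27 is €0.14/kg.
Origin Tyrica qualifies under the Corovia–Tyrica agreement and 1839.27 is covered: preferential rate Free applies instead.
The additional-duty order on 1839.27 targets Taloria, not Tyrica; it does not apply.
Duty = €808,781.15 × 0% = €0.00.
Line 2 (2639.41, Galay, 757 liters, €85,646.98):
Base rate for 2639.41 is 18.5%.
Duty = €85,646.98 × 18.5% = €15,844.69.
Line 3 (2616.19, Meray, 3,016 liters, €101,609.04):
Base rate for 2616.19 is 34.5%.
2616.19 has an FTA preferential rate, but origin Meray is not Tyrica; base rate stands.
Duty = €101,609.04 × 34.5% = €35,055.12.
Total = €0.00 + €15,844.69 + €35,055.12 = €50,899.81.

€50,899.81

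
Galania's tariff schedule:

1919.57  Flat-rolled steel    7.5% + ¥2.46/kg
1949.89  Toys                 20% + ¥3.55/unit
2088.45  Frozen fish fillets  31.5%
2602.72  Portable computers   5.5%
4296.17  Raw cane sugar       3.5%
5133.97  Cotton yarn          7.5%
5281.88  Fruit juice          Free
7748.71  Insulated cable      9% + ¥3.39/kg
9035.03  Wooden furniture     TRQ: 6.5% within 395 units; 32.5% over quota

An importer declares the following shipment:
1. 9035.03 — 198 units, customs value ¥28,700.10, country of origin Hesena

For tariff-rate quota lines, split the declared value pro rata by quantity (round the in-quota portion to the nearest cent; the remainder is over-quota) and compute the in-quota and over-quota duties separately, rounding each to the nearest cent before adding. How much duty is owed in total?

¥1,865.51

Line 1 (9035.03, Hesena, 198 units, ¥28,700.10):
Code 9035.03 is under a tariff-rate quota (threshold 395 units). Quantity 198 units is within the quota, so the in-quota rate 6.5% applies to the full value.
Duty = ¥28,700.10 × 6.5% = ¥1,865.51.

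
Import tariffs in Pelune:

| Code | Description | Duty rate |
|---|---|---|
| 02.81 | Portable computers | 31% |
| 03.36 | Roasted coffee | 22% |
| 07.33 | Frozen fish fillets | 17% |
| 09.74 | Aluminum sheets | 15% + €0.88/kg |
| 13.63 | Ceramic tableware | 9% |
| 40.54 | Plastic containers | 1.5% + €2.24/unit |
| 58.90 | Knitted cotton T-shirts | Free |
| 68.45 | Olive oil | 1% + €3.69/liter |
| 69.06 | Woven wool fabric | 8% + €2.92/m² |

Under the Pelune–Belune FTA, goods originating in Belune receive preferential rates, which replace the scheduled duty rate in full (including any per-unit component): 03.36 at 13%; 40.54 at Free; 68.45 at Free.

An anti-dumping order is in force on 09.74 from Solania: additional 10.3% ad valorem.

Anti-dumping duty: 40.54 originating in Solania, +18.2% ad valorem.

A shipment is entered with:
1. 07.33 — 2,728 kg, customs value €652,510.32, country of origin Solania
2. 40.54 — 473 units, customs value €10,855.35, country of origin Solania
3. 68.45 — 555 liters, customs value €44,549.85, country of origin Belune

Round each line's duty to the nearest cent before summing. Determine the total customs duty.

€114,124.77

Line 1 (07.33, Solania, 2,728 kg, €652,510.32):
Base rate for 07.33 is 17%.
Duty = €652,510.32 × 17% = €110,926.75.
Line 2 (40.54, Solania, 473 units, €10,855.35):
Base rate for 40.54 is 1.5% + €2.24/unit.
40.54 has an FTA preferential rate, but origin Solania is not Belune; base rate stands.
Additional duty on 40.54 from Solania: +18.2%. Applied ad valorem rate: 1.5% + 18.2% = 19.7%.
Duty = €10,855.35 × 19.7% + 473 × €2.24 = €3,198.02.
Line 3 (68.45, Belune, 555 liters, €44,549.85):
Base rate for 68.45 is 1% + €3.69/liter.
Origin Belune qualifies under the Pelune–Belune agreement and 68.45 is covered: preferential rate Free applies instead.
Duty = €44,549.85 × 0% = €0.00.
Total = €110,926.75 + €3,198.02 + €0.00 = €114,124.77.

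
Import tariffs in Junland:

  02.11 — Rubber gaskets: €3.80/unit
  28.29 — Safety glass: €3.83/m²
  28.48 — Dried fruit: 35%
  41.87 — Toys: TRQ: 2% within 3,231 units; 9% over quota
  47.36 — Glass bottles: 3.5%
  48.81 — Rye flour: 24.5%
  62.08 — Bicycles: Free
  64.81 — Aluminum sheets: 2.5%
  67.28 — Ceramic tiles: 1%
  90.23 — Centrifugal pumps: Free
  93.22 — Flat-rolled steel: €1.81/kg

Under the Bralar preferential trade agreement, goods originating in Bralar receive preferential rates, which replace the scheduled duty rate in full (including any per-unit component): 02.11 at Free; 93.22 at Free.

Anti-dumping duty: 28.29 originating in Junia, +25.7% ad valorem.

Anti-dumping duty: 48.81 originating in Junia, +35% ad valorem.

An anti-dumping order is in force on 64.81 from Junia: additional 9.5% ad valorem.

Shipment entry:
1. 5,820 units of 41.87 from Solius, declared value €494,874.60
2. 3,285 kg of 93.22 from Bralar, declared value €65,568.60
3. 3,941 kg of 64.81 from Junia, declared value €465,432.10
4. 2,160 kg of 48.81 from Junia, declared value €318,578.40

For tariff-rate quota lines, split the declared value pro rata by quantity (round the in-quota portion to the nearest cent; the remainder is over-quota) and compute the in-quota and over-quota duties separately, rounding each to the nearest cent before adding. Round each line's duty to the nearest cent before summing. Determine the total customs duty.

€270,713.48

Line 1 (41.87, Solius, 5,820 units, €494,874.60):
Code 41.87 is under a tariff-rate quota (threshold 3,231 units). In-quota: 3,231 units at 2%; over-quota: 2,589 units at 9%.
Pro-rata value split: in-quota = €494,874.60 × 3,231/5,820 = €274,731.93; over-quota = €494,874.60 − €274,731.93 = €220,142.67.
In-quota duty = €274,731.93 × 2% = €5,494.64. Over-quota duty = €220,142.67 × 9% = €19,812.84.
Line duty = €5,494.64 + €19,812.84 = €25,307.48.
Line 2 (93.22, Bralar, 3,285 kg, €65,568.60):
Base rate for 93.22 is €1.81/kg.
Origin Bralar qualifies under the Junland–Bralar agreement and 93.22 is covered: preferential rate Free applies instead.
Duty = €65,568.60 × 0% = €0.00.
Line 3 (64.81, Junia, 3,941 kg, €465,432.10):
Base rate for 64.81 is 2.5%.
Additional duty on 64.81 from Junia: +9.5%. Applied ad valorem rate: 2.5% + 9.5% = 12%.
Duty = €465,432.10 × 12% = €55,851.85.
Line 4 (48.81, Junia, 2,160 kg, €318,578.40):
Base rate for 48.81 is 24.5%.
Additional duty on 48.81 from Junia: +35%. Applied ad valorem rate: 24.5% + 35% = 59.5%.
Duty = €318,578.40 × 59.5% = €189,554.15.
Total = €25,307.48 + €0.00 + €55,851.85 + €189,554.15 = €270,713.48.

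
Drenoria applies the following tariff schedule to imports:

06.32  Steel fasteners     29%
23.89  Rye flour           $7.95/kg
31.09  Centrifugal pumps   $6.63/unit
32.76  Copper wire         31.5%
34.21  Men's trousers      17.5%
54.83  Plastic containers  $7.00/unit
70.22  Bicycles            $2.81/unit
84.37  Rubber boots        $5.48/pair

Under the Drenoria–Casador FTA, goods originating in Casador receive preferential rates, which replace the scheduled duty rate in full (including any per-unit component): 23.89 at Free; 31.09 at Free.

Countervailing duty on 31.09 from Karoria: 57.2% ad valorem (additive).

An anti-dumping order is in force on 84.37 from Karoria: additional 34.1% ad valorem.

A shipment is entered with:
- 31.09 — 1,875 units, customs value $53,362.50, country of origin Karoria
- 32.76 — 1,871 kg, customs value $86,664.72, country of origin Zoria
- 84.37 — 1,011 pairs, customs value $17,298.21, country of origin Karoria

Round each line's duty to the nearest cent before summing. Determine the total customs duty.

Line 1 (31.09, Karoria, 1,875 units, $53,362.50):
Base rate for 31.09 is $6.63/unit.
31.09 has an FTA preferential rate, but origin Karoria is not Casador; base rate stands.
Additional duty on 31.09 from Karoria: +57.2% ad valorem. Applied ad valorem rate = 57.2%.
Duty = $53,362.50 × 57.2% + 1,875 × $6.63 = $42,954.60.
Line 2 (32.76, Zoria, 1,871 kg, $86,664.72):
Base rate for 32.76 is 31.5%.
Duty = $86,664.72 × 31.5% = $27,299.39.
Line 3 (84.37, Karoria, 1,011 pairs, $17,298.21):
Base rate for 84.37 is $5.48/pair.
Additional duty on 84.37 from Karoria: +34.1% ad valorem. Applied ad valorem rate = 34.1%.
Duty = $17,298.21 × 34.1% + 1,011 × $5.48 = $11,438.97.
Total = $42,954.60 + $27,299.39 + $11,438.97 = $81,692.96.

$81,692.96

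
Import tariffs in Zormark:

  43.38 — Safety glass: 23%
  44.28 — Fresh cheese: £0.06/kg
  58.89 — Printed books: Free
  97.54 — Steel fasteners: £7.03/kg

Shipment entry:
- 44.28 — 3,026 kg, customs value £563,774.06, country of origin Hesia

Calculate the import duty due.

Line 1 (44.28, Hesia, 3,026 kg, £563,774.06):
Base rate for 44.28 is £0.06/kg.
Duty = 3,026 × £0.06 = £181.56.

£181.56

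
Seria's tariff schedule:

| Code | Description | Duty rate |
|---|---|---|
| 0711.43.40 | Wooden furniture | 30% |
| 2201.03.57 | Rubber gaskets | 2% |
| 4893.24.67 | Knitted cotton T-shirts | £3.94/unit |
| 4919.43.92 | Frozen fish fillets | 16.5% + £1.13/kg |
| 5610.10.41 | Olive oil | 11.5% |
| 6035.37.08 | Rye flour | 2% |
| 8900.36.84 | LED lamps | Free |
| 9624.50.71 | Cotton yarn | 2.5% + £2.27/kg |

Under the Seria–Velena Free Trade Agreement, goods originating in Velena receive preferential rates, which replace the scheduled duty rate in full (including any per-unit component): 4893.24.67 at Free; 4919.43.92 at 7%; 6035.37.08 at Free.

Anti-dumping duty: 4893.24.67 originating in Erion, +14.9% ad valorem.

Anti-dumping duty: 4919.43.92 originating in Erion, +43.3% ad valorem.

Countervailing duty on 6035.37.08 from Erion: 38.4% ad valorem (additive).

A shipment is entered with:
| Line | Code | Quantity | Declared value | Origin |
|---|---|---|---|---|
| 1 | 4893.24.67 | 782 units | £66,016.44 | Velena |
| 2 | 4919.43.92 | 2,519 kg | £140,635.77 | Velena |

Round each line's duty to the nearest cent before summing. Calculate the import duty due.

Line 1 (4893.24.67, Velena, 782 units, £66,016.44):
Base rate for 4893.24.67 is £3.94/unit.
Origin Velena qualifies under the Seria–Velena agreement and 4893.24.67 is covered: preferential rate Free applies instead.
The additional-duty order on 4893.24.67 targets Erion, not Velena; it does not apply.
Duty = £66,016.44 × 0% = £0.00.
Line 2 (4919.43.92, Velena, 2,519 kg, £140,635.77):
Base rate for 4919.43.92 is 16.5% + £1.13/kg.
Origin Velena qualifies under the Seria–Velena agreement and 4919.43.92 is covered: preferential rate 7% applies instead.
The additional-duty order on 4919.43.92 targets Erion, not Velena; it does not apply.
Duty = £140,635.77 × 7% = £9,844.50.
Total = £0.00 + £9,844.50 = £9,844.50.

£9,844.50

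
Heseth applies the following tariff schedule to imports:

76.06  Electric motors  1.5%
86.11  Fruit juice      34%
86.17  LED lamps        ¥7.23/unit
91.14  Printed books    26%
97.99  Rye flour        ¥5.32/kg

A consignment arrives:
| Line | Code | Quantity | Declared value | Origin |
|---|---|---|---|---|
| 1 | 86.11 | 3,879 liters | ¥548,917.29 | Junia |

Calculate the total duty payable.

¥186,631.88

Line 1 (86.11, Junia, 3,879 liters, ¥548,917.29):
Base rate for 86.11 is 34%.
Duty = ¥548,917.29 × 34% = ¥186,631.88.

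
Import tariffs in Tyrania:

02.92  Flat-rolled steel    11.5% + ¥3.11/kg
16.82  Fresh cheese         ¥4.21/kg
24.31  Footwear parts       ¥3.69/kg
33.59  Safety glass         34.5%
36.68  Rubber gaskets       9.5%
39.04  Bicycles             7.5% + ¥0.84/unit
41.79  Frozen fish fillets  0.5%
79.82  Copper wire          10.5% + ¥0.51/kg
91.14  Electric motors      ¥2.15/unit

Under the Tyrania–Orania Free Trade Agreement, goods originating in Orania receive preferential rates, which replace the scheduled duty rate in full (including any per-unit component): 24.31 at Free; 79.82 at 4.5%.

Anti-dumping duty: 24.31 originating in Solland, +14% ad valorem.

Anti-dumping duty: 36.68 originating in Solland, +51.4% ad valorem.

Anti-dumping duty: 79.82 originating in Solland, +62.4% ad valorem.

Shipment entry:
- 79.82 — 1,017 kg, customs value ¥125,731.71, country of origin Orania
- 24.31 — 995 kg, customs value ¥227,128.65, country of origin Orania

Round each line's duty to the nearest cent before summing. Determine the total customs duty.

Line 1 (79.82, Orania, 1,017 kg, ¥125,731.71):
Base rate for 79.82 is 10.5% + ¥0.51/kg.
Origin Orania qualifies under the Tyrania–Orania agreement and 79.82 is covered: preferential rate 4.5% applies instead.
The additional-duty order on 79.82 targets Solland, not Orania; it does not apply.
Duty = ¥125,731.71 × 4.5% = ¥5,657.93.
Line 2 (24.31, Orania, 995 kg, ¥227,128.65):
Base rate for 24.31 is ¥3.69/kg.
Origin Orania qualifies under the Tyrania–Orania agreement and 24.31 is covered: preferential rate Free applies instead.
The additional-duty order on 24.31 targets Solland, not Orania; it does not apply.
Duty = ¥227,128.65 × 0% = ¥0.00.
Total = ¥5,657.93 + ¥0.00 = ¥5,657.93.

¥5,657.93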